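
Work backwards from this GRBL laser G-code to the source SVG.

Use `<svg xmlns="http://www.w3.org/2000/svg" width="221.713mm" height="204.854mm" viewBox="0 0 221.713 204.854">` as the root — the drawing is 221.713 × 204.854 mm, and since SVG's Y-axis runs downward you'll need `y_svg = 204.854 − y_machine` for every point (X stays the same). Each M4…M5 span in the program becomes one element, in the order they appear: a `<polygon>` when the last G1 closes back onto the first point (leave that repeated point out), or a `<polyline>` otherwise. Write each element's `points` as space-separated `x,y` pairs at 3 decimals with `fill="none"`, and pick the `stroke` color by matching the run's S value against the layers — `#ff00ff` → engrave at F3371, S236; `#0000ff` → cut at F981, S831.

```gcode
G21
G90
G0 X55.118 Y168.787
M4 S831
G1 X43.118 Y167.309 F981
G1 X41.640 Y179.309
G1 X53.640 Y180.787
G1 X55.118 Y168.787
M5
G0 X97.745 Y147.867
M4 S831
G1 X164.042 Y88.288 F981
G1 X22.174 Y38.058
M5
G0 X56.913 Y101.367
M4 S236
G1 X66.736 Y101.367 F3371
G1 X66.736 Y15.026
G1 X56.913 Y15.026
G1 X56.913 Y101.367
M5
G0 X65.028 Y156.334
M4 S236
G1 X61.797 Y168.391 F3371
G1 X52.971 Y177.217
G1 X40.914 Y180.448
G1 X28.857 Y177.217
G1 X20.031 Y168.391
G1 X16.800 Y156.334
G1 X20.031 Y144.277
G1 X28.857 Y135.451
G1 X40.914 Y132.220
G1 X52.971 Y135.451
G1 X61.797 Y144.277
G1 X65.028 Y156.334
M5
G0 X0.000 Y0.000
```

Each laser-on run becomes one SVG element. Flip Y back into SVG space with y_svg = 204.854 − y_machine.

Run 1: S831 ⇒ cut layer `#0000ff`. The run returns to its start, so emit a `<polygon>` with points (Y-flipped): 55.118,36.067 43.118,37.545 41.640,25.545 53.640,24.067.

Run 2: the run's S831 means `#0000ff` (cut). The run is open, so emit a `<polyline>` with points (Y-flipped): 97.745,56.987 164.042,116.566 22.174,166.796.

Run 3: power S236 maps to stroke `#ff00ff` (engrave). The run returns to its start, so emit a `<polygon>` with points (Y-flipped): 56.913,103.487 66.736,103.487 66.736,189.828 56.913,189.828.

Run 4: power S236 maps to stroke `#ff00ff` (engrave). The run returns to its start, so emit a `<polygon>` with points (Y-flipped): 65.028,48.520 61.797,36.463 52.971,27.637 40.914,24.406 28.857,27.637 20.031,36.463 16.800,48.520 20.031,60.577 28.857,69.403 40.914,72.634 52.971,69.403 61.797,60.577.

<svg xmlns="http://www.w3.org/2000/svg" width="221.713mm" height="204.854mm" viewBox="0 0 221.713 204.854">
  <polygon points="55.118,36.067 43.118,37.545 41.640,25.545 53.640,24.067" fill="none" stroke="#0000ff"/>
  <polyline points="97.745,56.987 164.042,116.566 22.174,166.796" fill="none" stroke="#0000ff"/>
  <polygon points="56.913,103.487 66.736,103.487 66.736,189.828 56.913,189.828" fill="none" stroke="#ff00ff"/>
  <polygon points="65.028,48.520 61.797,36.463 52.971,27.637 40.914,24.406 28.857,27.637 20.031,36.463 16.800,48.520 20.031,60.577 28.857,69.403 40.914,72.634 52.971,69.403 61.797,60.577" fill="none" stroke="#ff00ff"/>
</svg>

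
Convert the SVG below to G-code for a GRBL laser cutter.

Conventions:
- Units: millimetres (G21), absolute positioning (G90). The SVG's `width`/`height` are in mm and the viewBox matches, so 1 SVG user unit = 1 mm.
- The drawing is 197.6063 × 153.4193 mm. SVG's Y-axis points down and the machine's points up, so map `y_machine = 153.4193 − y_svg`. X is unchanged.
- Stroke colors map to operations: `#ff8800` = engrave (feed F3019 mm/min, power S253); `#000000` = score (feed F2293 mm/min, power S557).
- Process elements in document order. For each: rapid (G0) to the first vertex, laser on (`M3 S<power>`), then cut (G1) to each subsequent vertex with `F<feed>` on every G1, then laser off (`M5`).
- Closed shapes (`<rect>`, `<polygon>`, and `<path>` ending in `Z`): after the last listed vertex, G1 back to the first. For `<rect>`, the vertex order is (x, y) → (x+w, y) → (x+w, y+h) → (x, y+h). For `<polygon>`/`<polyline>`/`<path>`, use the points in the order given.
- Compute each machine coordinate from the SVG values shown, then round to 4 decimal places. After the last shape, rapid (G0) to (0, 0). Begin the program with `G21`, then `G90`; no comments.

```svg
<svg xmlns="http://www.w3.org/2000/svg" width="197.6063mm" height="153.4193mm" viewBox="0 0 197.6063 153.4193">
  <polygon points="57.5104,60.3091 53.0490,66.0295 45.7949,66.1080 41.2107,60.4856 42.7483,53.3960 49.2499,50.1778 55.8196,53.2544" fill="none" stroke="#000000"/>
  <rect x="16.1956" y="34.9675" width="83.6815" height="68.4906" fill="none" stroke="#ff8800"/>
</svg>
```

G21
G90
G0 X57.5104 Y93.1102
M3 S557
G1 X53.0490 Y87.3898 F2293
G1 X45.7949 Y87.3113 F2293
G1 X41.2107 Y92.9337 F2293
G1 X42.7483 Y100.0233 F2293
G1 X49.2499 Y103.2415 F2293
G1 X55.8196 Y100.1649 F2293
G1 X57.5104 Y93.1102 F2293
M5
G0 X16.1956 Y118.4518
M3 S253
G1 X99.8771 Y118.4518 F3019
G1 X99.8771 Y49.9612 F3019
G1 X16.1956 Y49.9612 F3019
G1 X16.1956 Y118.4518 F3019
M5
G0 X0.0000 Y0.0000

Since the viewBox matches the mm dimensions, user units are millimetres directly. The only transform is the Y-flip y_m = 153.4193 − y_svg.

Shape 1 is a regular polygon drawn with `<polygon>`. Its stroke #000000 means score at S557, F2293. After flipping Y the toolpath is (57.5104,93.1102) → (53.0490,87.3898) → (45.7949,87.3113) → (41.2107,92.9337) → (42.7483,100.0233) → (49.2499,103.2415) → (55.8196,100.1649) → (57.5104,93.1102), returning to the start.

Shape 2 is a rectangle drawn with `<rect>`. Its stroke #ff8800 means engrave at S253, F3019. After flipping Y the toolpath is (16.1956,118.4518) → (99.8771,118.4518) → (99.8771,49.9612) → (16.1956,49.9612) → (16.1956,118.4518), returning to the start.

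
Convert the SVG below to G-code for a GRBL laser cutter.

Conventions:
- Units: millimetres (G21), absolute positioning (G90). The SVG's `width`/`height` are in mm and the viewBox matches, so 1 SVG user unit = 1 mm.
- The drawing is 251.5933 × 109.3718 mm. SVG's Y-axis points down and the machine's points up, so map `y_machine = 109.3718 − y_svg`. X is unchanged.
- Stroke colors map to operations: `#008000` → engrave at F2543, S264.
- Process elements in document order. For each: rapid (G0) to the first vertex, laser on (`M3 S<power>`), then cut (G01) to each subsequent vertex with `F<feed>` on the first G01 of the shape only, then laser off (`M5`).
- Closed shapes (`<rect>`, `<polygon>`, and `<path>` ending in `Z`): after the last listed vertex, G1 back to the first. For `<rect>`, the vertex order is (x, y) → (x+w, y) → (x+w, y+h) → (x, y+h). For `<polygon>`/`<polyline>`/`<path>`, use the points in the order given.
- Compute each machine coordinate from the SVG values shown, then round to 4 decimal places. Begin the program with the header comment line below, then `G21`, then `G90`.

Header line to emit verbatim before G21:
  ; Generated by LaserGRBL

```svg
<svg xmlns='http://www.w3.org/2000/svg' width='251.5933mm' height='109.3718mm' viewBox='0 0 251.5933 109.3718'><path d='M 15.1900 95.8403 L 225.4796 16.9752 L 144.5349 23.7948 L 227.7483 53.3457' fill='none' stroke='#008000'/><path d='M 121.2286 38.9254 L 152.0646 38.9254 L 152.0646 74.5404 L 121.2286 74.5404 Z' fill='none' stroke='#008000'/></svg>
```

; Generated by LaserGRBL
G21
G90
G0 X15.1900 Y13.5315
M3 S264
G01 X225.4796 Y92.3966 F2543
G01 X144.5349 Y85.5770
G01 X227.7483 Y56.0261
M5
G0 X121.2286 Y70.4464
M3 S264
G01 X152.0646 Y70.4464 F2543
G01 X152.0646 Y34.8314
G01 X121.2286 Y34.8314
G01 X121.2286 Y70.4464
M5

Since the viewBox matches the mm dimensions, user units are millimetres directly. The only transform is the Y-flip y_m = 109.3718 − y_svg.

Shape 1 is a open polyline drawn with `<path>`. Its stroke #008000 means engrave at S264, F2543. After flipping Y the toolpath is (15.1900,13.5315) → (225.4796,92.3966) → (144.5349,85.5770) → (227.7483,56.0261).

Shape 2 is a rectangle drawn with `<path>`. Its stroke #008000 means engrave at S264, F2543. After flipping Y the toolpath is (121.2286,70.4464) → (152.0646,70.4464) → (152.0646,34.8314) → (121.2286,34.8314) → (121.2286,70.4464), returning to the start.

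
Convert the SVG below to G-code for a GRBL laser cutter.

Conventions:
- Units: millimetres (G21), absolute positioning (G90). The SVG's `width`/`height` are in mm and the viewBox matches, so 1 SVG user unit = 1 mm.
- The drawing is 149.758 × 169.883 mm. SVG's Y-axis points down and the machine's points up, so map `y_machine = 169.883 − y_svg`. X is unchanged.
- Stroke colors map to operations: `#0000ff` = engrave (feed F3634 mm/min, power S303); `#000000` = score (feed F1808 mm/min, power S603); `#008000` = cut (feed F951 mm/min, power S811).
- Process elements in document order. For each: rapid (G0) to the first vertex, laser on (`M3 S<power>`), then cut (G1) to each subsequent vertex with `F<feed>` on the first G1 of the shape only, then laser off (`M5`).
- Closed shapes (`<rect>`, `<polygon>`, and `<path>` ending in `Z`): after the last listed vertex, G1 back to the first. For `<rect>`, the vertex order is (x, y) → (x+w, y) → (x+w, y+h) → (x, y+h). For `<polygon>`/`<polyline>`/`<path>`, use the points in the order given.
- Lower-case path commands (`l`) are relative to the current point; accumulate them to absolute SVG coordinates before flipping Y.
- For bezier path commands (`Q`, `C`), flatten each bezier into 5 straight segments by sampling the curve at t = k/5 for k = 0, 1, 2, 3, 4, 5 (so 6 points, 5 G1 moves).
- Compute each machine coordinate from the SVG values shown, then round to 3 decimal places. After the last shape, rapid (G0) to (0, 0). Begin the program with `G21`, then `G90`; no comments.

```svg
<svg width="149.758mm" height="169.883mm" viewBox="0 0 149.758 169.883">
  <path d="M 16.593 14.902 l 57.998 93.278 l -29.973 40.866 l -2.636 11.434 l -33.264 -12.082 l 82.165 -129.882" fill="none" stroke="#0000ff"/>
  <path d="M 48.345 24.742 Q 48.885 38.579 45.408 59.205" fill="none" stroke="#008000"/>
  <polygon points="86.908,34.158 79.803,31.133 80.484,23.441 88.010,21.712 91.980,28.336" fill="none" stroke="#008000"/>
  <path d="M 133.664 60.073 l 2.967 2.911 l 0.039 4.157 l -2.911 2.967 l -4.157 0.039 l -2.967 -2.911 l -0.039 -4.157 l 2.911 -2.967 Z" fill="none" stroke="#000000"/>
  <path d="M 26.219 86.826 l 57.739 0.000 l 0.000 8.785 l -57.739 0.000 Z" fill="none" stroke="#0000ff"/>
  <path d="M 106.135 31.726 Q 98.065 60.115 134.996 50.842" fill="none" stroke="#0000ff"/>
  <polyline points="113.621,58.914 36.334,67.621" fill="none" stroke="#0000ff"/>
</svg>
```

G21
G90
G0 X16.593 Y154.981
M3 S303
G1 X74.591 Y61.703 F3634
G1 X44.618 Y20.837
G1 X41.982 Y9.403
G1 X8.718 Y21.485
G1 X90.883 Y151.367
M5
G0 X48.345 Y145.141
M3 S811
G1 X48.400 Y139.335 F951
G1 X48.134 Y132.985
G1 X47.547 Y126.093
G1 X46.638 Y118.657
G1 X45.408 Y110.678
M5
G0 X86.908 Y135.725
M3 S811
G1 X79.803 Y138.750 F951
G1 X80.484 Y146.442
G1 X88.010 Y148.171
G1 X91.980 Y141.547
G1 X86.908 Y135.725
M5
G0 X133.664 Y109.810
M3 S603
G1 X136.631 Y106.899 F1808
G1 X136.670 Y102.742
G1 X133.759 Y99.775
G1 X129.602 Y99.736
G1 X126.635 Y102.647
G1 X126.596 Y106.804
G1 X129.507 Y109.771
G1 X133.664 Y109.810
M5
G0 X26.219 Y83.057
M3 S303
G1 X83.958 Y83.057 F3634
G1 X83.958 Y74.272
G1 X26.219 Y74.272
G1 X26.219 Y83.057
M5
G0 X106.135 Y138.157
M3 S303
G1 X104.707 Y128.308 F3634
G1 X106.879 Y121.472
G1 X112.651 Y117.649
G1 X122.024 Y116.838
G1 X134.996 Y119.041
M5
G0 X113.621 Y110.969
M3 S303
G1 X36.334 Y102.262 F3634
M5
G0 X0.000 Y0.000

viewBox `0 0 149.758 169.883` with mm width/height → 1 unit = 1 mm. Flip: y_m = 169.883 − y_svg.

**Shape 1** — `<path>` open polyline, stroke `#0000ff` → engrave (S303, F3634). Machine vertices: (16.593,154.981) → (74.591,61.703) → (44.618,20.837) → (41.982,9.403) → (8.718,21.485) → (90.883,151.367). Open path.

**Shape 2** — `<path>` quadratic bezier, stroke `#008000` → cut (S811, F951). Control points (SVG): P0=(48.345,24.742), P1=(48.885,38.579), P2=(45.408,59.205); sampled at t=k/5. Machine vertices: (48.345,145.141) → (48.400,139.335) → (48.134,132.985) → (47.547,126.093) → (46.638,118.657) → (45.408,110.678). Open path.

**Shape 3** — `<polygon>` regular polygon, stroke `#008000` → cut (S811, F951). Machine vertices: (86.908,135.725) → (79.803,138.750) → (80.484,146.442) → (88.010,148.171) → (91.980,141.547) → (86.908,135.725). Closed: final G1 returns to the first vertex.

**Shape 4** — `<path>` regular polygon, stroke `#000000` → score (S603, F1808). Machine vertices: (133.664,109.810) → (136.631,106.899) → (136.670,102.742) → (133.759,99.775) → (129.602,99.736) → (126.635,102.647) → (126.596,106.804) → (129.507,109.771) → (133.664,109.810). Closed: final G1 returns to the first vertex.

**Shape 5** — `<path>` rectangle, stroke `#0000ff` → engrave (S303, F3634). Machine vertices: (26.219,83.057) → (83.958,83.057) → (83.958,74.272) → (26.219,74.272) → (26.219,83.057). Closed: final G1 returns to the first vertex.

**Shape 6** — `<path>` quadratic bezier, stroke `#0000ff` → engrave (S303, F3634). Control points (SVG): P0=(106.135,31.726), P1=(98.065,60.115), P2=(134.996,50.842); sampled at t=k/5. Machine vertices: (106.135,138.157) → (104.707,128.308) → (106.879,121.472) → (112.651,117.649) → (122.024,116.838) → (134.996,119.041). Open path.

**Shape 7** — `<polyline>` line segment, stroke `#0000ff` → engrave (S303, F3634). Machine vertices: (113.621,110.969) → (36.334,102.262). Open path.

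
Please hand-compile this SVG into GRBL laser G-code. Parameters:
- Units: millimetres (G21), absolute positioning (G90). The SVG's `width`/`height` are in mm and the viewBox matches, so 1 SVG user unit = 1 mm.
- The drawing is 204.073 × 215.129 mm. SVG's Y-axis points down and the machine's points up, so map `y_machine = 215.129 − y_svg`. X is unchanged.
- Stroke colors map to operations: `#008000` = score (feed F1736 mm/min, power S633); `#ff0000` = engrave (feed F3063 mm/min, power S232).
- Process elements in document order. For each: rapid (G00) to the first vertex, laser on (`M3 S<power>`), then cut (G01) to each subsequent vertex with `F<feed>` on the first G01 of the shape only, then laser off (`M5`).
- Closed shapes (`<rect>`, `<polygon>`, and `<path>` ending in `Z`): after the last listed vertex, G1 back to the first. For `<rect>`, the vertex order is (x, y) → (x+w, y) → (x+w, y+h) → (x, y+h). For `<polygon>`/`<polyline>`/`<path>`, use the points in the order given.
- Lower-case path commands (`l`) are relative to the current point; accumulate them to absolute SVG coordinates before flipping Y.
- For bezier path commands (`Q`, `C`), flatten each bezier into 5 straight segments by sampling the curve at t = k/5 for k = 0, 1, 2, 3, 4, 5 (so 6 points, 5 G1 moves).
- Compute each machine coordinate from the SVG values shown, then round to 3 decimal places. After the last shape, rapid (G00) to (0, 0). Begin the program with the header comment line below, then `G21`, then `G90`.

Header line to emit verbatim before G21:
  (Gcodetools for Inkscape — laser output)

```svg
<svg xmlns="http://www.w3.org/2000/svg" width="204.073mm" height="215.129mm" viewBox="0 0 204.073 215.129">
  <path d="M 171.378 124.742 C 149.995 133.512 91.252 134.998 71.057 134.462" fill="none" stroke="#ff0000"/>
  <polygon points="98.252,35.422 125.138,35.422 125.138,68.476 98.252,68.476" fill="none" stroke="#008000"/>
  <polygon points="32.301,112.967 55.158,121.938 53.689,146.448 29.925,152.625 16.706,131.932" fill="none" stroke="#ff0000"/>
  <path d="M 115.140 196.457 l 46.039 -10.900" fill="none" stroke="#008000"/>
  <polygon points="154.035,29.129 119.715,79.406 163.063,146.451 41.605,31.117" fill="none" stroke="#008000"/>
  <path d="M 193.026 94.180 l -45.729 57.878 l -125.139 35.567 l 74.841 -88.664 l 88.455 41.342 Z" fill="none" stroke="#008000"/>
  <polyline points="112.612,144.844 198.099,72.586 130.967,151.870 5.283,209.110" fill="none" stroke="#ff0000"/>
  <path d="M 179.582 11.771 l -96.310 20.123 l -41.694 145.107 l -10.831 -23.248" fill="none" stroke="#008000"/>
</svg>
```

1 u = 1 mm; y_m = 215.129 − y.

[1] `<path>` cubic bezier, #ff0000→engrave S232 F3063: (171.378,90.387) → (154.672,85.957) → (132.644,83.023) → (108.936,81.331) → (87.192,80.630) → (71.057,80.667)

[2] `<polygon>` rectangle, #008000→score S633 F1736: (98.252,179.707) → (125.138,179.707) → (125.138,146.653) → (98.252,146.653) → (98.252,179.707) (closed)

[3] `<polygon>` regular polygon, #ff0000→engrave S232 F3063: (32.301,102.162) → (55.158,93.191) → (53.689,68.681) → (29.925,62.504) → (16.706,83.197) → (32.301,102.162) (closed)

[4] `<path>` line segment, #008000→score S633 F1736: (115.140,18.672) → (161.179,29.572)

[5] `<polygon>` closed polygon, #008000→score S633 F1736: (154.035,186.000) → (119.715,135.723) → (163.063,68.678) → (41.605,184.012) → (154.035,186.000) (closed)

[6] `<path>` closed polygon, #008000→score S633 F1736: (193.026,120.949) → (147.297,63.071) → (22.158,27.504) → (96.999,116.168) → (185.454,74.826) → (193.026,120.949) (closed)

[7] `<polyline>` open polyline, #ff0000→engrave S232 F3063: (112.612,70.285) → (198.099,142.543) → (130.967,63.259) → (5.283,6.019)

[8] `<path>` open polyline, #008000→score S633 F1736: (179.582,203.358) → (83.272,183.235) → (41.578,38.128) → (30.747,61.376)

(Gcodetools for Inkscape — laser output)
G21
G90
G00 X171.378 Y90.387
M3 S232
G01 X154.672 Y85.957 F3063
G01 X132.644 Y83.023
G01 X108.936 Y81.331
G01 X87.192 Y80.630
G01 X71.057 Y80.667
M5
G00 X98.252 Y179.707
M3 S633
G01 X125.138 Y179.707 F1736
G01 X125.138 Y146.653
G01 X98.252 Y146.653
G01 X98.252 Y179.707
M5
G00 X32.301 Y102.162
M3 S232
G01 X55.158 Y93.191 F3063
G01 X53.689 Y68.681
G01 X29.925 Y62.504
G01 X16.706 Y83.197
G01 X32.301 Y102.162
M5
G00 X115.140 Y18.672
M3 S633
G01 X161.179 Y29.572 F1736
M5
G00 X154.035 Y186.000
M3 S633
G01 X119.715 Y135.723 F1736
G01 X163.063 Y68.678
G01 X41.605 Y184.012
G01 X154.035 Y186.000
M5
G00 X193.026 Y120.949
M3 S633
G01 X147.297 Y63.071 F1736
G01 X22.158 Y27.504
G01 X96.999 Y116.168
G01 X185.454 Y74.826
G01 X193.026 Y120.949
M5
G00 X112.612 Y70.285
M3 S232
G01 X198.099 Y142.543 F3063
G01 X130.967 Y63.259
G01 X5.283 Y6.019
M5
G00 X179.582 Y203.358
M3 S633
G01 X83.272 Y183.235 F1736
G01 X41.578 Y38.128
G01 X30.747 Y61.376
M5
G00 X0.000 Y0.000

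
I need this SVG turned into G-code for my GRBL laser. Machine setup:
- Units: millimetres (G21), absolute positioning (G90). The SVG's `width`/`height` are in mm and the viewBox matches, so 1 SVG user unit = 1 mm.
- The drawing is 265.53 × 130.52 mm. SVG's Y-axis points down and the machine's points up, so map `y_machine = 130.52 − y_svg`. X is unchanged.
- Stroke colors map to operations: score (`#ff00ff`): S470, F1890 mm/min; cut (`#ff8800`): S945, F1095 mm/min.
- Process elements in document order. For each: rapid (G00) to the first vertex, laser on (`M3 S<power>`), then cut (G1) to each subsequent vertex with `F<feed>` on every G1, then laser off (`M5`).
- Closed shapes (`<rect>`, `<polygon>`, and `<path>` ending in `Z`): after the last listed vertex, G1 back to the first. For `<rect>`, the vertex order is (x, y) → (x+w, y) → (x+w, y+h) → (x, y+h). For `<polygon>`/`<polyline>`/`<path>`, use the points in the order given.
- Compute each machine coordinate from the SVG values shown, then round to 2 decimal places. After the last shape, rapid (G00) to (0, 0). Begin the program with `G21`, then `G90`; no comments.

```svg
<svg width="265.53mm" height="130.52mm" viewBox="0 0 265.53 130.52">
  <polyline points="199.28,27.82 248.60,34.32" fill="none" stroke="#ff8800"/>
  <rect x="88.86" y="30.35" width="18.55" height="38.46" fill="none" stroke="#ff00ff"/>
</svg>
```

Since the viewBox matches the mm dimensions, user units are millimetres directly. The only transform is the Y-flip y_m = 130.52 − y_svg.

Shape 1 is a line segment drawn with `<polyline>`. Its stroke #ff8800 means cut at S945, F1095. After flipping Y the toolpath is (199.28,102.70) → (248.60,96.20).

Shape 2 is a rectangle drawn with `<rect>`. Its stroke #ff00ff means score at S470, F1890. After flipping Y the toolpath is (88.86,100.17) → (107.41,100.17) → (107.41,61.71) → (88.86,61.71) → (88.86,100.17), returning to the start.

G21
G90
G00 X199.28 Y102.70
M3 S945
G1 X248.60 Y96.20 F1095
M5
G00 X88.86 Y100.17
M3 S470
G1 X107.41 Y100.17 F1890
G1 X107.41 Y61.71 F1890
G1 X88.86 Y61.71 F1890
G1 X88.86 Y100.17 F1890
M5
G00 X0.00 Y0.00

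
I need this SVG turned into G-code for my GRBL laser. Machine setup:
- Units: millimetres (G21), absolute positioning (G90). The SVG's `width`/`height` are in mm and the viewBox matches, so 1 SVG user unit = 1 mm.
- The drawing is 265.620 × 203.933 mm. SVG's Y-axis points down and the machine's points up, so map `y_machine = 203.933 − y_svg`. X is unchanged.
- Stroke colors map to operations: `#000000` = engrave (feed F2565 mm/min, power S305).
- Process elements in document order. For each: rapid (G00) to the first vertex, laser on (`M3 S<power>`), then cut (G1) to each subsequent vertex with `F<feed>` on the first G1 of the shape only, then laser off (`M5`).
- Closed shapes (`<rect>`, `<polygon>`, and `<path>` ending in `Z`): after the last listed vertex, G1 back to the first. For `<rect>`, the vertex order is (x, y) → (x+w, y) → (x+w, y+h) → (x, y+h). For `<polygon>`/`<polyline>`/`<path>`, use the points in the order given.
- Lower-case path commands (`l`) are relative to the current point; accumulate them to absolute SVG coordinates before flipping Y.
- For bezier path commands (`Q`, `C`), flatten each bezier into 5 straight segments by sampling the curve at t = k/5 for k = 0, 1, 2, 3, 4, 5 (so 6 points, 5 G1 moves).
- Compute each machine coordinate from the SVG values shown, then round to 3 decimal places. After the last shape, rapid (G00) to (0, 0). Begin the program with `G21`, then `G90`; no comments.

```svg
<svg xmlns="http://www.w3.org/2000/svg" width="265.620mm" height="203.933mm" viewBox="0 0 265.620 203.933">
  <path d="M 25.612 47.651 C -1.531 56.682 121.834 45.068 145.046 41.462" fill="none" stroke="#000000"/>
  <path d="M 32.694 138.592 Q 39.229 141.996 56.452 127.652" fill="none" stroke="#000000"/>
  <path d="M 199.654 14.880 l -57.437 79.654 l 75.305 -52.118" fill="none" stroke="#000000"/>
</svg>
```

G21
G90
G00 X25.612 Y156.282
M3 S305
G1 X25.382 Y153.112 F2565
G1 X49.242 Y153.521
G1 X85.160 Y156.134
G1 X121.106 Y159.576
G1 X145.046 Y162.471
M5
G00 X32.694 Y65.341
M3 S305
G1 X35.736 Y64.689 F2565
G1 X39.632 Y65.457
G1 X44.384 Y67.645
G1 X49.990 Y71.253
G1 X56.452 Y76.281
M5
G00 X199.654 Y189.053
M3 S305
G1 X142.217 Y109.399 F2565
G1 X217.522 Y161.517
M5
G00 X0.000 Y0.000

viewBox `0 0 265.620 203.933` with mm width/height → 1 unit = 1 mm. Flip: y_m = 203.933 − y_svg.

**Shape 1** — `<path>` cubic bezier, stroke `#000000` → engrave (S305, F2565). Control points (SVG): P0=(25.612,47.651), P1=(-1.531,56.682), P2=(121.834,45.068), P3=(145.046,41.462); sampled at t=k/5. Machine vertices: (25.612,156.282) → (25.382,153.112) → (49.242,153.521) → (85.160,156.134) → (121.106,159.576) → (145.046,162.471). Open path.

**Shape 2** — `<path>` quadratic bezier, stroke `#000000` → engrave (S305, F2565). Control points (SVG): P0=(32.694,138.592), P1=(39.229,141.996), P2=(56.452,127.652); sampled at t=k/5. Machine vertices: (32.694,65.341) → (35.736,64.689) → (39.632,65.457) → (44.384,67.645) → (49.990,71.253) → (56.452,76.281). Open path.

**Shape 3** — `<path>` open polyline, stroke `#000000` → engrave (S305, F2565). Machine vertices: (199.654,189.053) → (142.217,109.399) → (217.522,161.517). Open path.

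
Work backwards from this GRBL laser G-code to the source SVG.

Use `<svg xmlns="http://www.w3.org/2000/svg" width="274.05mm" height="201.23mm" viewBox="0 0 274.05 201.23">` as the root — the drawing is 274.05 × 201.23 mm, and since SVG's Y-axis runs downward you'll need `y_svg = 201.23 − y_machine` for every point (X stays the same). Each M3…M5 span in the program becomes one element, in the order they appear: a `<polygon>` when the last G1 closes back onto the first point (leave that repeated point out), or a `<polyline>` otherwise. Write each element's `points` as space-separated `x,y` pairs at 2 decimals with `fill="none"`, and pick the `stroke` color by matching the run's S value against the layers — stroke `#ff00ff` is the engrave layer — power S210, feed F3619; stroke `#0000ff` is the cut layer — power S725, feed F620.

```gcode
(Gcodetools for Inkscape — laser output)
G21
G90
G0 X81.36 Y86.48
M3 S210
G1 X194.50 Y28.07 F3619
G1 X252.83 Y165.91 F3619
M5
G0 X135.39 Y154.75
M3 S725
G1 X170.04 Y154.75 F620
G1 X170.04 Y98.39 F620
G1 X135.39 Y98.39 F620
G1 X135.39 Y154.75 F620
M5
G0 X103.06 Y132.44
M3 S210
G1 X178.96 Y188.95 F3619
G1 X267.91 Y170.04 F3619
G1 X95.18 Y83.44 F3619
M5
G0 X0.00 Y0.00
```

y_svg = 201.23 − y_m.

[1] S210→`#ff00ff` (engrave); open run; points: 81.36,114.75 194.50,173.16 252.83,35.32

[2] S725→`#0000ff` (cut); closed run; points: 135.39,46.48 170.04,46.48 170.04,102.84 135.39,102.84

[3] S210→`#ff00ff` (engrave); open run; points: 103.06,68.79 178.96,12.28 267.91,31.19 95.18,117.79

<svg xmlns="http://www.w3.org/2000/svg" width="274.05mm" height="201.23mm" viewBox="0 0 274.05 201.23">
  <polyline points="81.36,114.75 194.50,173.16 252.83,35.32" fill="none" stroke="#ff00ff"/>
  <polygon points="135.39,46.48 170.04,46.48 170.04,102.84 135.39,102.84" fill="none" stroke="#0000ff"/>
  <polyline points="103.06,68.79 178.96,12.28 267.91,31.19 95.18,117.79" fill="none" stroke="#ff00ff"/>
</svg>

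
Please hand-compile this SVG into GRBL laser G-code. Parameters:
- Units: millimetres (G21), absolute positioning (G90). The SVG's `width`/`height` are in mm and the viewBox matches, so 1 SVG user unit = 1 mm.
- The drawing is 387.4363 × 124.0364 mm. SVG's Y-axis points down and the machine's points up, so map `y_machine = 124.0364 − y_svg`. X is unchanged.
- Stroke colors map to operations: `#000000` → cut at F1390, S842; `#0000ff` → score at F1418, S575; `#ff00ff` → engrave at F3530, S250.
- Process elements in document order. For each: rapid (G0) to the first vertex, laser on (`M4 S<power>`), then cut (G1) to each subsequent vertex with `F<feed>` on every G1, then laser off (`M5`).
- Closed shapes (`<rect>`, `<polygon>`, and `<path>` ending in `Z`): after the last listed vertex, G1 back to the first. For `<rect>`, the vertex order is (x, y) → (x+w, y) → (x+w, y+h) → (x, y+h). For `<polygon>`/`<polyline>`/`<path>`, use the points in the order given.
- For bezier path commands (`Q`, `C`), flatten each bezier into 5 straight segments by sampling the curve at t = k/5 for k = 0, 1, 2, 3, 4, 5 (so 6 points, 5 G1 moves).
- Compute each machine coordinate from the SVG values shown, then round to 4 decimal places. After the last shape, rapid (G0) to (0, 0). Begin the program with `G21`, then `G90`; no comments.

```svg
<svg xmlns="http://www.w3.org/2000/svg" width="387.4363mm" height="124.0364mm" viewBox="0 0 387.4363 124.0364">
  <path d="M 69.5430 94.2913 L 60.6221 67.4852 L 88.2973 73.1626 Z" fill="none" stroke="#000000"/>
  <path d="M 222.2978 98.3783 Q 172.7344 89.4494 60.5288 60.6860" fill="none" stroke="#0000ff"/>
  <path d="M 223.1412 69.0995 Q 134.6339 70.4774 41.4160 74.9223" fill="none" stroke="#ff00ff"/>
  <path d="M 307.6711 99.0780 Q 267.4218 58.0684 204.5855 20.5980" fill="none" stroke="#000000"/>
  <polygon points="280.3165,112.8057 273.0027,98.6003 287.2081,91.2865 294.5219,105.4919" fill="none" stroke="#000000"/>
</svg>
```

1 u = 1 mm; y_m = 124.0364 − y.

[1] `<path>` regular polygon, #000000→cut S842 F1390: (69.5430,29.7451) → (60.6221,56.5512) → (88.2973,50.8738) → (69.5430,29.7451) (closed)

[2] `<path>` quadratic bezier, #0000ff→score S575 F1418: (222.2978,25.6581) → (199.9668,30.0230) → (172.6243,35.9747) → (140.2705,43.5132) → (102.9054,52.6384) → (60.5288,63.3504)

[3] `<path>` quadratic bezier, #ff00ff→engrave S250 F3530: (223.1412,54.9369) → (187.5499,54.2631) → (151.5817,53.3439) → (115.2366,52.1793) → (78.5147,50.7694) → (41.4160,49.1141)

[4] `<path>` quadratic bezier, #000000→cut S842 F1390: (307.6711,24.9584) → (290.6679,41.2207) → (271.8577,57.1998) → (251.2406,72.8958) → (228.8165,88.3087) → (204.5855,103.4384)

[5] `<polygon>` regular polygon, #000000→cut S842 F1390: (280.3165,11.2307) → (273.0027,25.4361) → (287.2081,32.7499) → (294.5219,18.5445) → (280.3165,11.2307) (closed)

G21
G90
G0 X69.5430 Y29.7451
M4 S842
G1 X60.6221 Y56.5512 F1390
G1 X88.2973 Y50.8738 F1390
G1 X69.5430 Y29.7451 F1390
M5
G0 X222.2978 Y25.6581
M4 S575
G1 X199.9668 Y30.0230 F1418
G1 X172.6243 Y35.9747 F1418
G1 X140.2705 Y43.5132 F1418
G1 X102.9054 Y52.6384 F1418
G1 X60.5288 Y63.3504 F1418
M5
G0 X223.1412 Y54.9369
M4 S250
G1 X187.5499 Y54.2631 F3530
G1 X151.5817 Y53.3439 F3530
G1 X115.2366 Y52.1793 F3530
G1 X78.5147 Y50.7694 F3530
G1 X41.4160 Y49.1141 F3530
M5
G0 X307.6711 Y24.9584
M4 S842
G1 X290.6679 Y41.2207 F1390
G1 X271.8577 Y57.1998 F1390
G1 X251.2406 Y72.8958 F1390
G1 X228.8165 Y88.3087 F1390
G1 X204.5855 Y103.4384 F1390
M5
G0 X280.3165 Y11.2307
M4 S842
G1 X273.0027 Y25.4361 F1390
G1 X287.2081 Y32.7499 F1390
G1 X294.5219 Y18.5445 F1390
G1 X280.3165 Y11.2307 F1390
M5
G0 X0.0000 Y0.0000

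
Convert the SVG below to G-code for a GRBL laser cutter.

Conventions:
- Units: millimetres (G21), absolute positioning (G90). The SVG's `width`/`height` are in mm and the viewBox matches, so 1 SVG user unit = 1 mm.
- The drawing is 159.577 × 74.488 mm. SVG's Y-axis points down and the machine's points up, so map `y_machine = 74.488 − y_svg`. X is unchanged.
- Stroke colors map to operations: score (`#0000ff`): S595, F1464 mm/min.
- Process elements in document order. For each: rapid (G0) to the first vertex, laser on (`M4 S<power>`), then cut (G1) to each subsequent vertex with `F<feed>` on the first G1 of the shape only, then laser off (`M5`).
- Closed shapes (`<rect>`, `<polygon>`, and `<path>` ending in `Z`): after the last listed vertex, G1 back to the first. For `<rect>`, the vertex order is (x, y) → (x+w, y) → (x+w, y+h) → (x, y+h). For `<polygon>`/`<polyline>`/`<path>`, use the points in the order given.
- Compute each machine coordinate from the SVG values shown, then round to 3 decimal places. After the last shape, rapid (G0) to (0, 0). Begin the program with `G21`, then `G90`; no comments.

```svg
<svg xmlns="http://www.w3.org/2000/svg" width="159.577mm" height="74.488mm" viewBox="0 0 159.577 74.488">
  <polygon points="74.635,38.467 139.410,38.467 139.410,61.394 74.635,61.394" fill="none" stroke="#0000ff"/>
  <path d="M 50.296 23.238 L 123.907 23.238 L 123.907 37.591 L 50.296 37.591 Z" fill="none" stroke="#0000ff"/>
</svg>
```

G21
G90
G0 X74.635 Y36.021
M4 S595
G1 X139.410 Y36.021 F1464
G1 X139.410 Y13.094
G1 X74.635 Y13.094
G1 X74.635 Y36.021
M5
G0 X50.296 Y51.250
M4 S595
G1 X123.907 Y51.250 F1464
G1 X123.907 Y36.897
G1 X50.296 Y36.897
G1 X50.296 Y51.250
M5
G0 X0.000 Y0.000

Since the viewBox matches the mm dimensions, user units are millimetres directly. The only transform is the Y-flip y_m = 74.488 − y_svg.

Shape 1 is a rectangle drawn with `<polygon>`. Its stroke #0000ff means score at S595, F1464. After flipping Y the toolpath is (74.635,36.021) → (139.410,36.021) → (139.410,13.094) → (74.635,13.094) → (74.635,36.021), returning to the start.

Shape 2 is a rectangle drawn with `<path>`. Its stroke #0000ff means score at S595, F1464. After flipping Y the toolpath is (50.296,51.250) → (123.907,51.250) → (123.907,36.897) → (50.296,36.897) → (50.296,51.250), returning to the start.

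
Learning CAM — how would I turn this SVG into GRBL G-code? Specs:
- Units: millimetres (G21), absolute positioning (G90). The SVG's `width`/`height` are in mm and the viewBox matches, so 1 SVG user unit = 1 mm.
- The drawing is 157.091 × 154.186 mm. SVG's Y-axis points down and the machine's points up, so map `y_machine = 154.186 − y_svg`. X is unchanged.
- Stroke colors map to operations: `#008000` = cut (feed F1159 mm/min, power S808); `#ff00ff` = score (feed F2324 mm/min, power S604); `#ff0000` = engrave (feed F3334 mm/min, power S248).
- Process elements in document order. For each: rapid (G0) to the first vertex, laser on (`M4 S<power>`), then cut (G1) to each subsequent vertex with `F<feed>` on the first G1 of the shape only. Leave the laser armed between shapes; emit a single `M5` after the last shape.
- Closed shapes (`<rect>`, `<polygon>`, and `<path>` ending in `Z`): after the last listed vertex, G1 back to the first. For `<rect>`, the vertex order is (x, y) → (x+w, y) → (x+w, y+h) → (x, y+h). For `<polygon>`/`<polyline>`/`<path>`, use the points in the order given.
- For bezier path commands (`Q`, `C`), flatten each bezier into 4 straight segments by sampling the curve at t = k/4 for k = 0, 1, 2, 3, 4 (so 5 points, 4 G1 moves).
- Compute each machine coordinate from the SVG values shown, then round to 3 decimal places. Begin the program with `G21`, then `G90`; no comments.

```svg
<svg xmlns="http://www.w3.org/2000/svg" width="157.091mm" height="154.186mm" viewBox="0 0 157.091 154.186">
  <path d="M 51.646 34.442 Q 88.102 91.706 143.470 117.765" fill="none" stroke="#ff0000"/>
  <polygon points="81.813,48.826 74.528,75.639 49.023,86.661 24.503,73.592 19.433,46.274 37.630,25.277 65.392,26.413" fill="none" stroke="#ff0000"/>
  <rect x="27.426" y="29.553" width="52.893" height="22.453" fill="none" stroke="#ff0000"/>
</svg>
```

1 u = 1 mm; y_m = 154.186 − y.

[1] `<path>` quadratic bezier, #ff0000→engrave S248 F3334: (51.646,119.744) → (71.056,93.062) → (92.830,70.281) → (116.968,51.401) → (143.470,36.421)

[2] `<polygon>` regular polygon, #ff0000→engrave S248 F3334: (81.813,105.360) → (74.528,78.547) → (49.023,67.525) → (24.503,80.594) → (19.433,107.912) → (37.630,128.909) → (65.392,127.773) → (81.813,105.360) (closed)

[3] `<rect>` rectangle, #ff0000→engrave S248 F3334: (27.426,124.633) → (80.319,124.633) → (80.319,102.180) → (27.426,102.180) → (27.426,124.633) (closed)

G21
G90
G0 X51.646 Y119.744
M4 S248
G1 X71.056 Y93.062 F3334
G1 X92.830 Y70.281
G1 X116.968 Y51.401
G1 X143.470 Y36.421
G0 X81.813 Y105.360
M4 S248
G1 X74.528 Y78.547 F3334
G1 X49.023 Y67.525
G1 X24.503 Y80.594
G1 X19.433 Y107.912
G1 X37.630 Y128.909
G1 X65.392 Y127.773
G1 X81.813 Y105.360
G0 X27.426 Y124.633
M4 S248
G1 X80.319 Y124.633 F3334
G1 X80.319 Y102.180
G1 X27.426 Y102.180
G1 X27.426 Y124.633
M5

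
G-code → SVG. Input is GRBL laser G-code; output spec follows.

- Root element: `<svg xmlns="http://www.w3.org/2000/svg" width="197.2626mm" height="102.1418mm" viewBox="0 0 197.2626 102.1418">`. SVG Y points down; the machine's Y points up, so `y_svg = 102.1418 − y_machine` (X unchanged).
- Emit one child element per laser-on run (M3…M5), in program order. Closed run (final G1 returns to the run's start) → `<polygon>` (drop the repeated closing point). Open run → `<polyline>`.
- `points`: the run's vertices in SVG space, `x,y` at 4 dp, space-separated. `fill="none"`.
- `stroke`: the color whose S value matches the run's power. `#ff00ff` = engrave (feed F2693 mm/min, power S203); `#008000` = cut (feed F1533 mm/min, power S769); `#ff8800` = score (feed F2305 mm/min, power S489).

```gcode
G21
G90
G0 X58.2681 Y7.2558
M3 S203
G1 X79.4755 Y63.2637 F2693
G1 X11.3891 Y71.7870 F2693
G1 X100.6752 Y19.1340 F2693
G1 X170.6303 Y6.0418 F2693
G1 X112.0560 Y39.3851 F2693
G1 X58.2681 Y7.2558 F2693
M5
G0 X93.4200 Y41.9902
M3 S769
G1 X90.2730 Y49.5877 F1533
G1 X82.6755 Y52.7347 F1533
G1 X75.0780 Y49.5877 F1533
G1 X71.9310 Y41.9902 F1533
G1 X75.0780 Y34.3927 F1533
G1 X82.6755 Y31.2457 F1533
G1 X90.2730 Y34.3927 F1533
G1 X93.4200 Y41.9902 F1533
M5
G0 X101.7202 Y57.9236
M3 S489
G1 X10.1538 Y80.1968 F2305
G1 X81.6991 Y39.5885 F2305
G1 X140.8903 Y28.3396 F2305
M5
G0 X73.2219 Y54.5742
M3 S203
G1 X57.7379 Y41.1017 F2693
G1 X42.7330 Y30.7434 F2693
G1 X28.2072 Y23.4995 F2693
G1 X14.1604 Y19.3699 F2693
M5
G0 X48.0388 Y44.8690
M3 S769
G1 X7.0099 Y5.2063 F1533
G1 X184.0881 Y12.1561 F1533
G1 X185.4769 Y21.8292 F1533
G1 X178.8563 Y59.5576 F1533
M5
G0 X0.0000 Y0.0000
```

Machine Y-up, SVG Y-down with viewBox height 102.1418, so y_svg = 102.1418 − y_machine; X carries over.

Run 1: the run's S203 means `#ff00ff` (engrave). The run returns to its start, so emit a `<polygon>` with points (Y-flipped): 58.2681,94.8860 79.4755,38.8781 11.3891,30.3548 100.6752,83.0078 170.6303,96.1000 112.0560,62.7567.

Run 2: power S769 maps to stroke `#008000` (cut). The run returns to its start, so emit a `<polygon>` with points (Y-flipped): 93.4200,60.1516 90.2730,52.5541 82.6755,49.4071 75.0780,52.5541 71.9310,60.1516 75.0780,67.7491 82.6755,70.8961 90.2730,67.7491.

Run 3: S489 ⇒ score layer `#ff8800`. The run is open, so emit a `<polyline>` with points (Y-flipped): 101.7202,44.2182 10.1538,21.9450 81.6991,62.5533 140.8903,73.8022.

Run 4: power S203 maps to stroke `#ff00ff` (engrave). The run is open, so emit a `<polyline>` with points (Y-flipped): 73.2219,47.5676 57.7379,61.0401 42.7330,71.3984 28.2072,78.6423 14.1604,82.7719.

Run 5: the run's S769 means `#008000` (cut). The run is open, so emit a `<polyline>` with points (Y-flipped): 48.0388,57.2728 7.0099,96.9355 184.0881,89.9857 185.4769,80.3126 178.8563,42.5842.

<svg xmlns="http://www.w3.org/2000/svg" width="197.2626mm" height="102.1418mm" viewBox="0 0 197.2626 102.1418">
  <polygon points="58.2681,94.8860 79.4755,38.8781 11.3891,30.3548 100.6752,83.0078 170.6303,96.1000 112.0560,62.7567" fill="none" stroke="#ff00ff"/>
  <polygon points="93.4200,60.1516 90.2730,52.5541 82.6755,49.4071 75.0780,52.5541 71.9310,60.1516 75.0780,67.7491 82.6755,70.8961 90.2730,67.7491" fill="none" stroke="#008000"/>
  <polyline points="101.7202,44.2182 10.1538,21.9450 81.6991,62.5533 140.8903,73.8022" fill="none" stroke="#ff8800"/>
  <polyline points="73.2219,47.5676 57.7379,61.0401 42.7330,71.3984 28.2072,78.6423 14.1604,82.7719" fill="none" stroke="#ff00ff"/>
  <polyline points="48.0388,57.2728 7.0099,96.9355 184.0881,89.9857 185.4769,80.3126 178.8563,42.5842" fill="none" stroke="#008000"/>
</svg>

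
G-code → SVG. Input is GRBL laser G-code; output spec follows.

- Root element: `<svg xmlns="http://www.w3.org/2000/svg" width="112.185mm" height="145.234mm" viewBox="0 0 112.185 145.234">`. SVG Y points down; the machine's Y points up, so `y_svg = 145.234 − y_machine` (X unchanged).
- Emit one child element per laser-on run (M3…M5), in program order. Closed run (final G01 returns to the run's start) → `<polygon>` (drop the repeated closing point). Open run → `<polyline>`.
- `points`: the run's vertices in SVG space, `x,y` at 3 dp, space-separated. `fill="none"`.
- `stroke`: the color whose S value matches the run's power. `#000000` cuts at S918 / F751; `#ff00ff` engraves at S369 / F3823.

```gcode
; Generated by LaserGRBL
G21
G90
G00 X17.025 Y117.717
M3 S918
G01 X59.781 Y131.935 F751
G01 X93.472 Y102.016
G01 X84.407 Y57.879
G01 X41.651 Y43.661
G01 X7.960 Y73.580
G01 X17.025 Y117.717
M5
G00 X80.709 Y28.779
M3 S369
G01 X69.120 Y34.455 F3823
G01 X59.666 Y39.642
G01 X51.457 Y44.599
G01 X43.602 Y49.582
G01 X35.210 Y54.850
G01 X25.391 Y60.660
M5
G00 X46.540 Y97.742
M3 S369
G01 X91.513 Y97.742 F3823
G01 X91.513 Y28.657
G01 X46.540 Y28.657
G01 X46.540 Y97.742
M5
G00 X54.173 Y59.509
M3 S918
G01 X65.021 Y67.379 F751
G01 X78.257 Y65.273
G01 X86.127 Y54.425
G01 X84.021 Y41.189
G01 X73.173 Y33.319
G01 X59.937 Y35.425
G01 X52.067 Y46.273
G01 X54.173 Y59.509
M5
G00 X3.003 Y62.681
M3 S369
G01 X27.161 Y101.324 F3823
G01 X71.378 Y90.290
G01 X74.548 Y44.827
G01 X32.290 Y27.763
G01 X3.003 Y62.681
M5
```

<svg xmlns="http://www.w3.org/2000/svg" width="112.185mm" height="145.234mm" viewBox="0 0 112.185 145.234">
  <polygon points="17.025,27.517 59.781,13.299 93.472,43.218 84.407,87.355 41.651,101.573 7.960,71.654" fill="none" stroke="#000000"/>
  <polyline points="80.709,116.455 69.120,110.779 59.666,105.592 51.457,100.635 43.602,95.652 35.210,90.384 25.391,84.574" fill="none" stroke="#ff00ff"/>
  <polygon points="46.540,47.492 91.513,47.492 91.513,116.577 46.540,116.577" fill="none" stroke="#ff00ff"/>
  <polygon points="54.173,85.725 65.021,77.855 78.257,79.961 86.127,90.809 84.021,104.045 73.173,111.915 59.937,109.809 52.067,98.961" fill="none" stroke="#000000"/>
  <polygon points="3.003,82.553 27.161,43.910 71.378,54.944 74.548,100.407 32.290,117.471" fill="none" stroke="#ff00ff"/>
</svg>

y_svg = 145.234 − y_m.

[1] S918→`#000000` (cut); closed run; points: 17.025,27.517 59.781,13.299 93.472,43.218 84.407,87.355 41.651,101.573 7.960,71.654

[2] S369→`#ff00ff` (engrave); open run; points: 80.709,116.455 69.120,110.779 59.666,105.592 51.457,100.635 43.602,95.652 35.210,90.384 25.391,84.574

[3] S369→`#ff00ff` (engrave); closed run; points: 46.540,47.492 91.513,47.492 91.513,116.577 46.540,116.577

[4] S918→`#000000` (cut); closed run; points: 54.173,85.725 65.021,77.855 78.257,79.961 86.127,90.809 84.021,104.045 73.173,111.915 59.937,109.809 52.067,98.961

[5] S369→`#ff00ff` (engrave); closed run; points: 3.003,82.553 27.161,43.910 71.378,54.944 74.548,100.407 32.290,117.471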